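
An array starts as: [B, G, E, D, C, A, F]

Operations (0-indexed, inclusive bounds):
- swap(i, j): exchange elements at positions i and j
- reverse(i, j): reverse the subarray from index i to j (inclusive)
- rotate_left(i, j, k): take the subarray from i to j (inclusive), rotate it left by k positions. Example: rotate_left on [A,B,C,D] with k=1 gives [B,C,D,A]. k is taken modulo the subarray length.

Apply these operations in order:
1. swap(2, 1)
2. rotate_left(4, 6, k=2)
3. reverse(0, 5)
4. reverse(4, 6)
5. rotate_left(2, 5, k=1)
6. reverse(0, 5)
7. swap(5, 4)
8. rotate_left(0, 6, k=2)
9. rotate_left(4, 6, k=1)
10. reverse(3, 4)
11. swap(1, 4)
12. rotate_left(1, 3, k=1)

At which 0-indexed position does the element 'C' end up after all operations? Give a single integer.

After 1 (swap(2, 1)): [B, E, G, D, C, A, F]
After 2 (rotate_left(4, 6, k=2)): [B, E, G, D, F, C, A]
After 3 (reverse(0, 5)): [C, F, D, G, E, B, A]
After 4 (reverse(4, 6)): [C, F, D, G, A, B, E]
After 5 (rotate_left(2, 5, k=1)): [C, F, G, A, B, D, E]
After 6 (reverse(0, 5)): [D, B, A, G, F, C, E]
After 7 (swap(5, 4)): [D, B, A, G, C, F, E]
After 8 (rotate_left(0, 6, k=2)): [A, G, C, F, E, D, B]
After 9 (rotate_left(4, 6, k=1)): [A, G, C, F, D, B, E]
After 10 (reverse(3, 4)): [A, G, C, D, F, B, E]
After 11 (swap(1, 4)): [A, F, C, D, G, B, E]
After 12 (rotate_left(1, 3, k=1)): [A, C, D, F, G, B, E]

Answer: 1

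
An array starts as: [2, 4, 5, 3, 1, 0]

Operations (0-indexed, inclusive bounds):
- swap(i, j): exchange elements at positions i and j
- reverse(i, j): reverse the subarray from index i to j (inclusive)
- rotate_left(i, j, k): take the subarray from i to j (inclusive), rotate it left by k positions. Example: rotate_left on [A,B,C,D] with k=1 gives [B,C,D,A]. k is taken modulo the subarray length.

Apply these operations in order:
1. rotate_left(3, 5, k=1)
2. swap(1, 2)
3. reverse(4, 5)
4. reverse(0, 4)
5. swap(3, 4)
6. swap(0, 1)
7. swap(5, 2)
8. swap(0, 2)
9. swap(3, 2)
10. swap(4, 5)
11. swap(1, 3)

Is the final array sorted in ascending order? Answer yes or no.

After 1 (rotate_left(3, 5, k=1)): [2, 4, 5, 1, 0, 3]
After 2 (swap(1, 2)): [2, 5, 4, 1, 0, 3]
After 3 (reverse(4, 5)): [2, 5, 4, 1, 3, 0]
After 4 (reverse(0, 4)): [3, 1, 4, 5, 2, 0]
After 5 (swap(3, 4)): [3, 1, 4, 2, 5, 0]
After 6 (swap(0, 1)): [1, 3, 4, 2, 5, 0]
After 7 (swap(5, 2)): [1, 3, 0, 2, 5, 4]
After 8 (swap(0, 2)): [0, 3, 1, 2, 5, 4]
After 9 (swap(3, 2)): [0, 3, 2, 1, 5, 4]
After 10 (swap(4, 5)): [0, 3, 2, 1, 4, 5]
After 11 (swap(1, 3)): [0, 1, 2, 3, 4, 5]

Answer: yes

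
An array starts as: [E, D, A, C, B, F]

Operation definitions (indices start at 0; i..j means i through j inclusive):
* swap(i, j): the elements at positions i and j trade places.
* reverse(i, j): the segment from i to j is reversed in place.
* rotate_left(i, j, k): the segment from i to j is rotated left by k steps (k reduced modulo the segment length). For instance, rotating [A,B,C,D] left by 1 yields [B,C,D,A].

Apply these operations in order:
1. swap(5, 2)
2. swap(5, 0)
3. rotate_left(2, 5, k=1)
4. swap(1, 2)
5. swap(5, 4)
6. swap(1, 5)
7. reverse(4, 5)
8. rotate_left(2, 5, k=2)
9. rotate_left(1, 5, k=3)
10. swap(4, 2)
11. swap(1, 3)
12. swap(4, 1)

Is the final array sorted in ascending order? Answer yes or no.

Answer: yes

Derivation:
After 1 (swap(5, 2)): [E, D, F, C, B, A]
After 2 (swap(5, 0)): [A, D, F, C, B, E]
After 3 (rotate_left(2, 5, k=1)): [A, D, C, B, E, F]
After 4 (swap(1, 2)): [A, C, D, B, E, F]
After 5 (swap(5, 4)): [A, C, D, B, F, E]
After 6 (swap(1, 5)): [A, E, D, B, F, C]
After 7 (reverse(4, 5)): [A, E, D, B, C, F]
After 8 (rotate_left(2, 5, k=2)): [A, E, C, F, D, B]
After 9 (rotate_left(1, 5, k=3)): [A, D, B, E, C, F]
After 10 (swap(4, 2)): [A, D, C, E, B, F]
After 11 (swap(1, 3)): [A, E, C, D, B, F]
After 12 (swap(4, 1)): [A, B, C, D, E, F]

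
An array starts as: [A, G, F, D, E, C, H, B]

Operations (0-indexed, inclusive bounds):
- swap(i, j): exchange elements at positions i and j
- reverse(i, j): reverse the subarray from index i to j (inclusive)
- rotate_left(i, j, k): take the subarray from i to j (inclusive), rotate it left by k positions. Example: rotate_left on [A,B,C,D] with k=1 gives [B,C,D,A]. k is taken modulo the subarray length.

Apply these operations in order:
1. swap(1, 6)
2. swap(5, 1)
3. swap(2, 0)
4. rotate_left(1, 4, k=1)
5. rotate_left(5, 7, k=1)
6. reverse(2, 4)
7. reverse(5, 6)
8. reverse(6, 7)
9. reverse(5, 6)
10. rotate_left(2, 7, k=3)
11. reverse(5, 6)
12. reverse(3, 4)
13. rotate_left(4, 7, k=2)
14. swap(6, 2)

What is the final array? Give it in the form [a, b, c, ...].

Answer: [F, A, B, G, C, D, H, E]

Derivation:
After 1 (swap(1, 6)): [A, H, F, D, E, C, G, B]
After 2 (swap(5, 1)): [A, C, F, D, E, H, G, B]
After 3 (swap(2, 0)): [F, C, A, D, E, H, G, B]
After 4 (rotate_left(1, 4, k=1)): [F, A, D, E, C, H, G, B]
After 5 (rotate_left(5, 7, k=1)): [F, A, D, E, C, G, B, H]
After 6 (reverse(2, 4)): [F, A, C, E, D, G, B, H]
After 7 (reverse(5, 6)): [F, A, C, E, D, B, G, H]
After 8 (reverse(6, 7)): [F, A, C, E, D, B, H, G]
After 9 (reverse(5, 6)): [F, A, C, E, D, H, B, G]
After 10 (rotate_left(2, 7, k=3)): [F, A, H, B, G, C, E, D]
After 11 (reverse(5, 6)): [F, A, H, B, G, E, C, D]
After 12 (reverse(3, 4)): [F, A, H, G, B, E, C, D]
After 13 (rotate_left(4, 7, k=2)): [F, A, H, G, C, D, B, E]
After 14 (swap(6, 2)): [F, A, B, G, C, D, H, E]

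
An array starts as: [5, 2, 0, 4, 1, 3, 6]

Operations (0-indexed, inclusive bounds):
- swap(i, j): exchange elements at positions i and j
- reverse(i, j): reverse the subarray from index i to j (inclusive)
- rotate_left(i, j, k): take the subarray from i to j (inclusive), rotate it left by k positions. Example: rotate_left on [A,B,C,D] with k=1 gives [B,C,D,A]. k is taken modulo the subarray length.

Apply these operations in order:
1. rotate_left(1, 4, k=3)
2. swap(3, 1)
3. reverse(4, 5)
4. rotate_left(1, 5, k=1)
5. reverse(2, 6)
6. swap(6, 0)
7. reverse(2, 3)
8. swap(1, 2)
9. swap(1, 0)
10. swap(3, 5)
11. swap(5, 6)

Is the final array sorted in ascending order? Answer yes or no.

After 1 (rotate_left(1, 4, k=3)): [5, 1, 2, 0, 4, 3, 6]
After 2 (swap(3, 1)): [5, 0, 2, 1, 4, 3, 6]
After 3 (reverse(4, 5)): [5, 0, 2, 1, 3, 4, 6]
After 4 (rotate_left(1, 5, k=1)): [5, 2, 1, 3, 4, 0, 6]
After 5 (reverse(2, 6)): [5, 2, 6, 0, 4, 3, 1]
After 6 (swap(6, 0)): [1, 2, 6, 0, 4, 3, 5]
After 7 (reverse(2, 3)): [1, 2, 0, 6, 4, 3, 5]
After 8 (swap(1, 2)): [1, 0, 2, 6, 4, 3, 5]
After 9 (swap(1, 0)): [0, 1, 2, 6, 4, 3, 5]
After 10 (swap(3, 5)): [0, 1, 2, 3, 4, 6, 5]
After 11 (swap(5, 6)): [0, 1, 2, 3, 4, 5, 6]

Answer: yes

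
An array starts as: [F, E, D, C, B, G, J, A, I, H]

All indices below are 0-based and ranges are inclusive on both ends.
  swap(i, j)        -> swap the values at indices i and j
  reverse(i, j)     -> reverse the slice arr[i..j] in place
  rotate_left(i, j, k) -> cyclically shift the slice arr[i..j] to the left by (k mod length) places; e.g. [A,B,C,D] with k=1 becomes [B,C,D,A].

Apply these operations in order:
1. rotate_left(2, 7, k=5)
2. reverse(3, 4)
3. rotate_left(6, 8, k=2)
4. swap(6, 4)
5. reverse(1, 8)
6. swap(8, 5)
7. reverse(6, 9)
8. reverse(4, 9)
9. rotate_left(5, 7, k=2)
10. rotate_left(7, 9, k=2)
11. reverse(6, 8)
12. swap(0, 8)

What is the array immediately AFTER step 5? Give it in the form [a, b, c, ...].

Answer: [F, J, G, D, B, I, C, A, E, H]

Derivation:
After 1 (rotate_left(2, 7, k=5)): [F, E, A, D, C, B, G, J, I, H]
After 2 (reverse(3, 4)): [F, E, A, C, D, B, G, J, I, H]
After 3 (rotate_left(6, 8, k=2)): [F, E, A, C, D, B, I, G, J, H]
After 4 (swap(6, 4)): [F, E, A, C, I, B, D, G, J, H]
After 5 (reverse(1, 8)): [F, J, G, D, B, I, C, A, E, H]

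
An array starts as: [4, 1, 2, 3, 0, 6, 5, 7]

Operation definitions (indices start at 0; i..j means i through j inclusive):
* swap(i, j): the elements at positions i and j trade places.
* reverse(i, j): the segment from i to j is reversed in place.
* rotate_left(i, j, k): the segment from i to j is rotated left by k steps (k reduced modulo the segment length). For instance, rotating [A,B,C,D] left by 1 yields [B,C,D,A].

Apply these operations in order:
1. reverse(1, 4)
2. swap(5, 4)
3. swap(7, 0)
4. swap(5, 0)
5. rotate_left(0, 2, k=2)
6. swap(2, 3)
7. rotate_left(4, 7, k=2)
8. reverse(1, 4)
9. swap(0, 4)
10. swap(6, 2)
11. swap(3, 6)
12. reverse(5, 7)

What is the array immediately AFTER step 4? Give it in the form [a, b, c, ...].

After 1 (reverse(1, 4)): [4, 0, 3, 2, 1, 6, 5, 7]
After 2 (swap(5, 4)): [4, 0, 3, 2, 6, 1, 5, 7]
After 3 (swap(7, 0)): [7, 0, 3, 2, 6, 1, 5, 4]
After 4 (swap(5, 0)): [1, 0, 3, 2, 6, 7, 5, 4]

Answer: [1, 0, 3, 2, 6, 7, 5, 4]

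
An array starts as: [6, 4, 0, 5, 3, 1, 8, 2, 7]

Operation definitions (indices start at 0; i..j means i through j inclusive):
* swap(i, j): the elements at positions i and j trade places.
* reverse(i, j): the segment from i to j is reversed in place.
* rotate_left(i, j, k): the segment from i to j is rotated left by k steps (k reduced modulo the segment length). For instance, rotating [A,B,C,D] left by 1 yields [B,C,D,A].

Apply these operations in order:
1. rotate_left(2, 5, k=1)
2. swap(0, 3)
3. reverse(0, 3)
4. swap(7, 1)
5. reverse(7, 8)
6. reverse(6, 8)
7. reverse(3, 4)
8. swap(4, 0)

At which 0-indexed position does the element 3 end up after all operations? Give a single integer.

After 1 (rotate_left(2, 5, k=1)): [6, 4, 5, 3, 1, 0, 8, 2, 7]
After 2 (swap(0, 3)): [3, 4, 5, 6, 1, 0, 8, 2, 7]
After 3 (reverse(0, 3)): [6, 5, 4, 3, 1, 0, 8, 2, 7]
After 4 (swap(7, 1)): [6, 2, 4, 3, 1, 0, 8, 5, 7]
After 5 (reverse(7, 8)): [6, 2, 4, 3, 1, 0, 8, 7, 5]
After 6 (reverse(6, 8)): [6, 2, 4, 3, 1, 0, 5, 7, 8]
After 7 (reverse(3, 4)): [6, 2, 4, 1, 3, 0, 5, 7, 8]
After 8 (swap(4, 0)): [3, 2, 4, 1, 6, 0, 5, 7, 8]

Answer: 0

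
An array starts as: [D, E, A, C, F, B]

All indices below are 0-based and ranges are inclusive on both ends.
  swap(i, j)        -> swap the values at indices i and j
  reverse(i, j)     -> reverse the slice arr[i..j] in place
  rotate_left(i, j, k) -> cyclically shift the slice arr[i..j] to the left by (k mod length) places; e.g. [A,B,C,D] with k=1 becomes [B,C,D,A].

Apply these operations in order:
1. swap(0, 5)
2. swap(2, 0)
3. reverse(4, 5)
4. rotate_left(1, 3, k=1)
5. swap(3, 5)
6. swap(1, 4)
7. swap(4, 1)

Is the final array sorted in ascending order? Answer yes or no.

Answer: no

Derivation:
After 1 (swap(0, 5)): [B, E, A, C, F, D]
After 2 (swap(2, 0)): [A, E, B, C, F, D]
After 3 (reverse(4, 5)): [A, E, B, C, D, F]
After 4 (rotate_left(1, 3, k=1)): [A, B, C, E, D, F]
After 5 (swap(3, 5)): [A, B, C, F, D, E]
After 6 (swap(1, 4)): [A, D, C, F, B, E]
After 7 (swap(4, 1)): [A, B, C, F, D, E]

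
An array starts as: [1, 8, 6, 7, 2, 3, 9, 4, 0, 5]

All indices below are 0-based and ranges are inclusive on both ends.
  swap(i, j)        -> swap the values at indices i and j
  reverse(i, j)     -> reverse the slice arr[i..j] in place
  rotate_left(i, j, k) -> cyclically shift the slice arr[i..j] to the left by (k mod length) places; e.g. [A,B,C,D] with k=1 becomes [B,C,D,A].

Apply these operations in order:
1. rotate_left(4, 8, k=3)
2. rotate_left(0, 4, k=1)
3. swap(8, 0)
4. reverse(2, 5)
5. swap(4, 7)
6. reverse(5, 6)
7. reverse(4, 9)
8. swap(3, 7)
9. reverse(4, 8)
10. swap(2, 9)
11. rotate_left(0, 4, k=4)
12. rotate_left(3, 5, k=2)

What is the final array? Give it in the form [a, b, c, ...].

After 1 (rotate_left(4, 8, k=3)): [1, 8, 6, 7, 4, 0, 2, 3, 9, 5]
After 2 (rotate_left(0, 4, k=1)): [8, 6, 7, 4, 1, 0, 2, 3, 9, 5]
After 3 (swap(8, 0)): [9, 6, 7, 4, 1, 0, 2, 3, 8, 5]
After 4 (reverse(2, 5)): [9, 6, 0, 1, 4, 7, 2, 3, 8, 5]
After 5 (swap(4, 7)): [9, 6, 0, 1, 3, 7, 2, 4, 8, 5]
After 6 (reverse(5, 6)): [9, 6, 0, 1, 3, 2, 7, 4, 8, 5]
After 7 (reverse(4, 9)): [9, 6, 0, 1, 5, 8, 4, 7, 2, 3]
After 8 (swap(3, 7)): [9, 6, 0, 7, 5, 8, 4, 1, 2, 3]
After 9 (reverse(4, 8)): [9, 6, 0, 7, 2, 1, 4, 8, 5, 3]
After 10 (swap(2, 9)): [9, 6, 3, 7, 2, 1, 4, 8, 5, 0]
After 11 (rotate_left(0, 4, k=4)): [2, 9, 6, 3, 7, 1, 4, 8, 5, 0]
After 12 (rotate_left(3, 5, k=2)): [2, 9, 6, 1, 3, 7, 4, 8, 5, 0]

Answer: [2, 9, 6, 1, 3, 7, 4, 8, 5, 0]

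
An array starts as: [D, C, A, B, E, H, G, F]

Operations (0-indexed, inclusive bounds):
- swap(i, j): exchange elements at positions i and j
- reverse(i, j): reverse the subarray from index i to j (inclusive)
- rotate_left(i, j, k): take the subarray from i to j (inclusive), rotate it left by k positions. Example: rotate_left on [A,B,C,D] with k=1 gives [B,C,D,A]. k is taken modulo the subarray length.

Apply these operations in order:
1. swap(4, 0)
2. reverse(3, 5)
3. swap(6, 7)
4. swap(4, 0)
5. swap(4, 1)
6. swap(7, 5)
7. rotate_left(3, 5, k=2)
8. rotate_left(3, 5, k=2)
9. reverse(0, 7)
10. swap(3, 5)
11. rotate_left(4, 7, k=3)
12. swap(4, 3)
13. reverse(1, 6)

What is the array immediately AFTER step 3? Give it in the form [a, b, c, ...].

Answer: [E, C, A, H, D, B, F, G]

Derivation:
After 1 (swap(4, 0)): [E, C, A, B, D, H, G, F]
After 2 (reverse(3, 5)): [E, C, A, H, D, B, G, F]
After 3 (swap(6, 7)): [E, C, A, H, D, B, F, G]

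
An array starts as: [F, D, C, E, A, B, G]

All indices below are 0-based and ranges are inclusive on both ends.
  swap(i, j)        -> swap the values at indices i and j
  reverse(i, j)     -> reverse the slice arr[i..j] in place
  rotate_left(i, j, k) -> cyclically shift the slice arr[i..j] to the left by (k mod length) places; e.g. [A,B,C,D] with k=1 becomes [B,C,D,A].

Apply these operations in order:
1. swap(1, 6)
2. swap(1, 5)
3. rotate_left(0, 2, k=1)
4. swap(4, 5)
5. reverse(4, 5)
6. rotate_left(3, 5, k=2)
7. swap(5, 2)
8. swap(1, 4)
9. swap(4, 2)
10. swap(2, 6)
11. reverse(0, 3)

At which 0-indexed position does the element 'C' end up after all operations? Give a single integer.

Answer: 6

Derivation:
After 1 (swap(1, 6)): [F, G, C, E, A, B, D]
After 2 (swap(1, 5)): [F, B, C, E, A, G, D]
After 3 (rotate_left(0, 2, k=1)): [B, C, F, E, A, G, D]
After 4 (swap(4, 5)): [B, C, F, E, G, A, D]
After 5 (reverse(4, 5)): [B, C, F, E, A, G, D]
After 6 (rotate_left(3, 5, k=2)): [B, C, F, G, E, A, D]
After 7 (swap(5, 2)): [B, C, A, G, E, F, D]
After 8 (swap(1, 4)): [B, E, A, G, C, F, D]
After 9 (swap(4, 2)): [B, E, C, G, A, F, D]
After 10 (swap(2, 6)): [B, E, D, G, A, F, C]
After 11 (reverse(0, 3)): [G, D, E, B, A, F, C]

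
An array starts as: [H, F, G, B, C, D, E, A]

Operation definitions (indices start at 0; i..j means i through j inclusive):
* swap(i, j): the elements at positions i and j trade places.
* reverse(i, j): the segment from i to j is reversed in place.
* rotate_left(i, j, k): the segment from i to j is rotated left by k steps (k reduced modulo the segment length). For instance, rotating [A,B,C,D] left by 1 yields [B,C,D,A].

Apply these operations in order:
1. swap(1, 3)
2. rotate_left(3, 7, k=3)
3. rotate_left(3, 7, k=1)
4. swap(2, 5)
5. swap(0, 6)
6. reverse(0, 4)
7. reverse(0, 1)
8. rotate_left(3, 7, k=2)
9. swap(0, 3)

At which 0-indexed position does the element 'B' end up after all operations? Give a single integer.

Answer: 6

Derivation:
After 1 (swap(1, 3)): [H, B, G, F, C, D, E, A]
After 2 (rotate_left(3, 7, k=3)): [H, B, G, E, A, F, C, D]
After 3 (rotate_left(3, 7, k=1)): [H, B, G, A, F, C, D, E]
After 4 (swap(2, 5)): [H, B, C, A, F, G, D, E]
After 5 (swap(0, 6)): [D, B, C, A, F, G, H, E]
After 6 (reverse(0, 4)): [F, A, C, B, D, G, H, E]
After 7 (reverse(0, 1)): [A, F, C, B, D, G, H, E]
After 8 (rotate_left(3, 7, k=2)): [A, F, C, G, H, E, B, D]
After 9 (swap(0, 3)): [G, F, C, A, H, E, B, D]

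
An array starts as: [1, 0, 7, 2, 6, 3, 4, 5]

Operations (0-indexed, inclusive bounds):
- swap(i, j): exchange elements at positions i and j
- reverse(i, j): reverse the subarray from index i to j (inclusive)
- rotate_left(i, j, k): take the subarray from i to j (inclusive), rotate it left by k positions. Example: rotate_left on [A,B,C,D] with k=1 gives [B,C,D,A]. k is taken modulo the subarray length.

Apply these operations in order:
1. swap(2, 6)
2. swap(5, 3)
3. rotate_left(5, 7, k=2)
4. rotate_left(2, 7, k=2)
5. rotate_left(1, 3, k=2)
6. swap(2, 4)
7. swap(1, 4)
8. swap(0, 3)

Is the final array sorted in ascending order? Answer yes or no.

Answer: no

Derivation:
After 1 (swap(2, 6)): [1, 0, 4, 2, 6, 3, 7, 5]
After 2 (swap(5, 3)): [1, 0, 4, 3, 6, 2, 7, 5]
After 3 (rotate_left(5, 7, k=2)): [1, 0, 4, 3, 6, 5, 2, 7]
After 4 (rotate_left(2, 7, k=2)): [1, 0, 6, 5, 2, 7, 4, 3]
After 5 (rotate_left(1, 3, k=2)): [1, 5, 0, 6, 2, 7, 4, 3]
After 6 (swap(2, 4)): [1, 5, 2, 6, 0, 7, 4, 3]
After 7 (swap(1, 4)): [1, 0, 2, 6, 5, 7, 4, 3]
After 8 (swap(0, 3)): [6, 0, 2, 1, 5, 7, 4, 3]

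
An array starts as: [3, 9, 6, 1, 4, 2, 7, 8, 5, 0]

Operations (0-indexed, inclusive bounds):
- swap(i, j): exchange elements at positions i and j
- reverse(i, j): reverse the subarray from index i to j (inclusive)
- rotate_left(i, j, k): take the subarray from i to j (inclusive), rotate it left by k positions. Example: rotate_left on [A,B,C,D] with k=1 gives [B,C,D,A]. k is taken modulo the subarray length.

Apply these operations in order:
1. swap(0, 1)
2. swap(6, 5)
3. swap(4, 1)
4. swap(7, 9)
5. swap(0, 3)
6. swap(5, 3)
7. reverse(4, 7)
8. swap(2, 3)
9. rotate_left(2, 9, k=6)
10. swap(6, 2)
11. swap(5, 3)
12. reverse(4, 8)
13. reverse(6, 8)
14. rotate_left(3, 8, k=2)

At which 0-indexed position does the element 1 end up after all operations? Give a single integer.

After 1 (swap(0, 1)): [9, 3, 6, 1, 4, 2, 7, 8, 5, 0]
After 2 (swap(6, 5)): [9, 3, 6, 1, 4, 7, 2, 8, 5, 0]
After 3 (swap(4, 1)): [9, 4, 6, 1, 3, 7, 2, 8, 5, 0]
After 4 (swap(7, 9)): [9, 4, 6, 1, 3, 7, 2, 0, 5, 8]
After 5 (swap(0, 3)): [1, 4, 6, 9, 3, 7, 2, 0, 5, 8]
After 6 (swap(5, 3)): [1, 4, 6, 7, 3, 9, 2, 0, 5, 8]
After 7 (reverse(4, 7)): [1, 4, 6, 7, 0, 2, 9, 3, 5, 8]
After 8 (swap(2, 3)): [1, 4, 7, 6, 0, 2, 9, 3, 5, 8]
After 9 (rotate_left(2, 9, k=6)): [1, 4, 5, 8, 7, 6, 0, 2, 9, 3]
After 10 (swap(6, 2)): [1, 4, 0, 8, 7, 6, 5, 2, 9, 3]
After 11 (swap(5, 3)): [1, 4, 0, 6, 7, 8, 5, 2, 9, 3]
After 12 (reverse(4, 8)): [1, 4, 0, 6, 9, 2, 5, 8, 7, 3]
After 13 (reverse(6, 8)): [1, 4, 0, 6, 9, 2, 7, 8, 5, 3]
After 14 (rotate_left(3, 8, k=2)): [1, 4, 0, 2, 7, 8, 5, 6, 9, 3]

Answer: 0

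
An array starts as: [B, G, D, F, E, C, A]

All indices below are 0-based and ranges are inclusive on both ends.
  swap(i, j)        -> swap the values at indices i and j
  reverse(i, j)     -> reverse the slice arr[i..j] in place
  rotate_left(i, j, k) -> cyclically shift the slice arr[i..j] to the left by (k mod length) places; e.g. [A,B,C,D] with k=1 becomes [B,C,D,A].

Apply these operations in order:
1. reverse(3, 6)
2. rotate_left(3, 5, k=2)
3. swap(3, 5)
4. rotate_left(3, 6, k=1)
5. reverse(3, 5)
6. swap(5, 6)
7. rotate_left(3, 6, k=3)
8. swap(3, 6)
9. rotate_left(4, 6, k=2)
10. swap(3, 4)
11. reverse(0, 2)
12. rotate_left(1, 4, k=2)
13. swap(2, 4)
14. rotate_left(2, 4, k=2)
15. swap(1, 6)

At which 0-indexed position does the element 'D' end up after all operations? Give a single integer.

After 1 (reverse(3, 6)): [B, G, D, A, C, E, F]
After 2 (rotate_left(3, 5, k=2)): [B, G, D, E, A, C, F]
After 3 (swap(3, 5)): [B, G, D, C, A, E, F]
After 4 (rotate_left(3, 6, k=1)): [B, G, D, A, E, F, C]
After 5 (reverse(3, 5)): [B, G, D, F, E, A, C]
After 6 (swap(5, 6)): [B, G, D, F, E, C, A]
After 7 (rotate_left(3, 6, k=3)): [B, G, D, A, F, E, C]
After 8 (swap(3, 6)): [B, G, D, C, F, E, A]
After 9 (rotate_left(4, 6, k=2)): [B, G, D, C, A, F, E]
After 10 (swap(3, 4)): [B, G, D, A, C, F, E]
After 11 (reverse(0, 2)): [D, G, B, A, C, F, E]
After 12 (rotate_left(1, 4, k=2)): [D, A, C, G, B, F, E]
After 13 (swap(2, 4)): [D, A, B, G, C, F, E]
After 14 (rotate_left(2, 4, k=2)): [D, A, C, B, G, F, E]
After 15 (swap(1, 6)): [D, E, C, B, G, F, A]

Answer: 0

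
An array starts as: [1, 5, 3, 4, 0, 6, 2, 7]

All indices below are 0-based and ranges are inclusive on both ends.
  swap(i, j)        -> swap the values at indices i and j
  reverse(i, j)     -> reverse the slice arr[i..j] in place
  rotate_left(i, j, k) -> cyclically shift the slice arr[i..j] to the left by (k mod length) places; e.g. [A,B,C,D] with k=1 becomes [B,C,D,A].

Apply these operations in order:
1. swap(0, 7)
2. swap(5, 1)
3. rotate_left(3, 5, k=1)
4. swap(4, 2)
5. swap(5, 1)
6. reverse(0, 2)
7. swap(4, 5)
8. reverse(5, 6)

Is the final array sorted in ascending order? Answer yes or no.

Answer: no

Derivation:
After 1 (swap(0, 7)): [7, 5, 3, 4, 0, 6, 2, 1]
After 2 (swap(5, 1)): [7, 6, 3, 4, 0, 5, 2, 1]
After 3 (rotate_left(3, 5, k=1)): [7, 6, 3, 0, 5, 4, 2, 1]
After 4 (swap(4, 2)): [7, 6, 5, 0, 3, 4, 2, 1]
After 5 (swap(5, 1)): [7, 4, 5, 0, 3, 6, 2, 1]
After 6 (reverse(0, 2)): [5, 4, 7, 0, 3, 6, 2, 1]
After 7 (swap(4, 5)): [5, 4, 7, 0, 6, 3, 2, 1]
After 8 (reverse(5, 6)): [5, 4, 7, 0, 6, 2, 3, 1]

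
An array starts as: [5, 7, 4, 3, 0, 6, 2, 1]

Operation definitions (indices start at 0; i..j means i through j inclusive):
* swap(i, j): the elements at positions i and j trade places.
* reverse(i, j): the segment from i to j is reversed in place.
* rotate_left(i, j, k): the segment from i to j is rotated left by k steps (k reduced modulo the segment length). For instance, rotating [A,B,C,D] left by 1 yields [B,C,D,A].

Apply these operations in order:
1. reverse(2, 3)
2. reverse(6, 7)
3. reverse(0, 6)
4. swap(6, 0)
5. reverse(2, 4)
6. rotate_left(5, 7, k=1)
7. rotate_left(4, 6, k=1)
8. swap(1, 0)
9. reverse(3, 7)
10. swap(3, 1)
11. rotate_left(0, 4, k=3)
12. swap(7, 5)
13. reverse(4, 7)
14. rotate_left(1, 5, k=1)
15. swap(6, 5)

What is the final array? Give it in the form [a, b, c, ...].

Answer: [5, 6, 7, 2, 1, 4, 0, 3]

Derivation:
After 1 (reverse(2, 3)): [5, 7, 3, 4, 0, 6, 2, 1]
After 2 (reverse(6, 7)): [5, 7, 3, 4, 0, 6, 1, 2]
After 3 (reverse(0, 6)): [1, 6, 0, 4, 3, 7, 5, 2]
After 4 (swap(6, 0)): [5, 6, 0, 4, 3, 7, 1, 2]
After 5 (reverse(2, 4)): [5, 6, 3, 4, 0, 7, 1, 2]
After 6 (rotate_left(5, 7, k=1)): [5, 6, 3, 4, 0, 1, 2, 7]
After 7 (rotate_left(4, 6, k=1)): [5, 6, 3, 4, 1, 2, 0, 7]
After 8 (swap(1, 0)): [6, 5, 3, 4, 1, 2, 0, 7]
After 9 (reverse(3, 7)): [6, 5, 3, 7, 0, 2, 1, 4]
After 10 (swap(3, 1)): [6, 7, 3, 5, 0, 2, 1, 4]
After 11 (rotate_left(0, 4, k=3)): [5, 0, 6, 7, 3, 2, 1, 4]
After 12 (swap(7, 5)): [5, 0, 6, 7, 3, 4, 1, 2]
After 13 (reverse(4, 7)): [5, 0, 6, 7, 2, 1, 4, 3]
After 14 (rotate_left(1, 5, k=1)): [5, 6, 7, 2, 1, 0, 4, 3]
After 15 (swap(6, 5)): [5, 6, 7, 2, 1, 4, 0, 3]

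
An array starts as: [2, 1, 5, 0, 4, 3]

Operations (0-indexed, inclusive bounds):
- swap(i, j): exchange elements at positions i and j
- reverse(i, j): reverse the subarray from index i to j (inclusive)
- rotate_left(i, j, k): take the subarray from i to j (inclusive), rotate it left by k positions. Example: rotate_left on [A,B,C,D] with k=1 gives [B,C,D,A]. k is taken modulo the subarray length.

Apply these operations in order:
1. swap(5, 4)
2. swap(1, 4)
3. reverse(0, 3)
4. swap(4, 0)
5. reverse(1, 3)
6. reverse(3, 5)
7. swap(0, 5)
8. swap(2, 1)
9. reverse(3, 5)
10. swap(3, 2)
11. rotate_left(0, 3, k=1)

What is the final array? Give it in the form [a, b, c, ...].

After 1 (swap(5, 4)): [2, 1, 5, 0, 3, 4]
After 2 (swap(1, 4)): [2, 3, 5, 0, 1, 4]
After 3 (reverse(0, 3)): [0, 5, 3, 2, 1, 4]
After 4 (swap(4, 0)): [1, 5, 3, 2, 0, 4]
After 5 (reverse(1, 3)): [1, 2, 3, 5, 0, 4]
After 6 (reverse(3, 5)): [1, 2, 3, 4, 0, 5]
After 7 (swap(0, 5)): [5, 2, 3, 4, 0, 1]
After 8 (swap(2, 1)): [5, 3, 2, 4, 0, 1]
After 9 (reverse(3, 5)): [5, 3, 2, 1, 0, 4]
After 10 (swap(3, 2)): [5, 3, 1, 2, 0, 4]
After 11 (rotate_left(0, 3, k=1)): [3, 1, 2, 5, 0, 4]

Answer: [3, 1, 2, 5, 0, 4]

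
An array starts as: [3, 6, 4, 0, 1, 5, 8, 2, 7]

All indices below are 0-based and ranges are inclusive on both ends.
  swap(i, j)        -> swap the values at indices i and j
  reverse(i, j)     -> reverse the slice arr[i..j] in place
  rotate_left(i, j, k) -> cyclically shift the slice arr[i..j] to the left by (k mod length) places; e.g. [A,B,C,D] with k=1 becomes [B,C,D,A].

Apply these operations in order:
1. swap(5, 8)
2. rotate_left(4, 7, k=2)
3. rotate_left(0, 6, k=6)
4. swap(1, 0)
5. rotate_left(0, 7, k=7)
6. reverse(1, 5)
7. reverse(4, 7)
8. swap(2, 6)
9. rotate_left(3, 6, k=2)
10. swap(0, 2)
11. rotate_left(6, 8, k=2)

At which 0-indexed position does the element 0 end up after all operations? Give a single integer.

Answer: 1

Derivation:
After 1 (swap(5, 8)): [3, 6, 4, 0, 1, 7, 8, 2, 5]
After 2 (rotate_left(4, 7, k=2)): [3, 6, 4, 0, 8, 2, 1, 7, 5]
After 3 (rotate_left(0, 6, k=6)): [1, 3, 6, 4, 0, 8, 2, 7, 5]
After 4 (swap(1, 0)): [3, 1, 6, 4, 0, 8, 2, 7, 5]
After 5 (rotate_left(0, 7, k=7)): [7, 3, 1, 6, 4, 0, 8, 2, 5]
After 6 (reverse(1, 5)): [7, 0, 4, 6, 1, 3, 8, 2, 5]
After 7 (reverse(4, 7)): [7, 0, 4, 6, 2, 8, 3, 1, 5]
After 8 (swap(2, 6)): [7, 0, 3, 6, 2, 8, 4, 1, 5]
After 9 (rotate_left(3, 6, k=2)): [7, 0, 3, 8, 4, 6, 2, 1, 5]
After 10 (swap(0, 2)): [3, 0, 7, 8, 4, 6, 2, 1, 5]
After 11 (rotate_left(6, 8, k=2)): [3, 0, 7, 8, 4, 6, 5, 2, 1]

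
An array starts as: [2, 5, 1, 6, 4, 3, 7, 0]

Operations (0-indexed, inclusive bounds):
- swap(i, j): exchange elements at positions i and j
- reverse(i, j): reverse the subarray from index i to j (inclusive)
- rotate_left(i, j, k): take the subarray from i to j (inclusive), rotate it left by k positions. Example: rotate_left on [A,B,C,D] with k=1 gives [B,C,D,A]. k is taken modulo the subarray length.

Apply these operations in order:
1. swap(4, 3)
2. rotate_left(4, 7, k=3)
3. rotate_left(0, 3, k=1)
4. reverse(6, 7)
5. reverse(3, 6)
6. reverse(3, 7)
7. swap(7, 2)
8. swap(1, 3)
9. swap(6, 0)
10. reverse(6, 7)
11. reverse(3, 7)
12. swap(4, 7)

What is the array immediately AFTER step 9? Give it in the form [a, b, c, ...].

Answer: [6, 3, 7, 1, 2, 0, 5, 4]

Derivation:
After 1 (swap(4, 3)): [2, 5, 1, 4, 6, 3, 7, 0]
After 2 (rotate_left(4, 7, k=3)): [2, 5, 1, 4, 0, 6, 3, 7]
After 3 (rotate_left(0, 3, k=1)): [5, 1, 4, 2, 0, 6, 3, 7]
After 4 (reverse(6, 7)): [5, 1, 4, 2, 0, 6, 7, 3]
After 5 (reverse(3, 6)): [5, 1, 4, 7, 6, 0, 2, 3]
After 6 (reverse(3, 7)): [5, 1, 4, 3, 2, 0, 6, 7]
After 7 (swap(7, 2)): [5, 1, 7, 3, 2, 0, 6, 4]
After 8 (swap(1, 3)): [5, 3, 7, 1, 2, 0, 6, 4]
After 9 (swap(6, 0)): [6, 3, 7, 1, 2, 0, 5, 4]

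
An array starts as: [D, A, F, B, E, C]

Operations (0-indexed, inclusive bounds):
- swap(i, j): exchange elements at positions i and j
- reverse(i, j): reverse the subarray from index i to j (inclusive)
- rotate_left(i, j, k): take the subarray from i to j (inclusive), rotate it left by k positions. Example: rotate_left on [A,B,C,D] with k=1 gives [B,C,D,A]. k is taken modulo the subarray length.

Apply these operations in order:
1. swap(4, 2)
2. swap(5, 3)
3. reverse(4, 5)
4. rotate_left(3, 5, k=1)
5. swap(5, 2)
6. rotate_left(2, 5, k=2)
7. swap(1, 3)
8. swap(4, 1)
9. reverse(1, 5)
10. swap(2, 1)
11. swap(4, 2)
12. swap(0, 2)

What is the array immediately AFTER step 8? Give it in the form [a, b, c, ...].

Answer: [D, C, F, A, E, B]

Derivation:
After 1 (swap(4, 2)): [D, A, E, B, F, C]
After 2 (swap(5, 3)): [D, A, E, C, F, B]
After 3 (reverse(4, 5)): [D, A, E, C, B, F]
After 4 (rotate_left(3, 5, k=1)): [D, A, E, B, F, C]
After 5 (swap(5, 2)): [D, A, C, B, F, E]
After 6 (rotate_left(2, 5, k=2)): [D, A, F, E, C, B]
After 7 (swap(1, 3)): [D, E, F, A, C, B]
After 8 (swap(4, 1)): [D, C, F, A, E, B]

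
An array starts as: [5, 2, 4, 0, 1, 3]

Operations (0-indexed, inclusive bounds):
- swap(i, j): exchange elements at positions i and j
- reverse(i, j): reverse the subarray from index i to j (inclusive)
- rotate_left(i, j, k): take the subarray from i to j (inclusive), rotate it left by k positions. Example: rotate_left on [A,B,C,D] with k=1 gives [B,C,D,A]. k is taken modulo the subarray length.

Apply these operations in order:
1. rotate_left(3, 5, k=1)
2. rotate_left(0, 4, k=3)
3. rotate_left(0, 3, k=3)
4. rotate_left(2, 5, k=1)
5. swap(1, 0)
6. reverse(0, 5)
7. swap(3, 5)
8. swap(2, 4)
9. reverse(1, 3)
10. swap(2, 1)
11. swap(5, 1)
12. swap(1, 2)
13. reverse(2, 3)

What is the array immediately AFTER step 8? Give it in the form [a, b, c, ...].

Answer: [3, 0, 2, 1, 4, 5]

Derivation:
After 1 (rotate_left(3, 5, k=1)): [5, 2, 4, 1, 3, 0]
After 2 (rotate_left(0, 4, k=3)): [1, 3, 5, 2, 4, 0]
After 3 (rotate_left(0, 3, k=3)): [2, 1, 3, 5, 4, 0]
After 4 (rotate_left(2, 5, k=1)): [2, 1, 5, 4, 0, 3]
After 5 (swap(1, 0)): [1, 2, 5, 4, 0, 3]
After 6 (reverse(0, 5)): [3, 0, 4, 5, 2, 1]
After 7 (swap(3, 5)): [3, 0, 4, 1, 2, 5]
After 8 (swap(2, 4)): [3, 0, 2, 1, 4, 5]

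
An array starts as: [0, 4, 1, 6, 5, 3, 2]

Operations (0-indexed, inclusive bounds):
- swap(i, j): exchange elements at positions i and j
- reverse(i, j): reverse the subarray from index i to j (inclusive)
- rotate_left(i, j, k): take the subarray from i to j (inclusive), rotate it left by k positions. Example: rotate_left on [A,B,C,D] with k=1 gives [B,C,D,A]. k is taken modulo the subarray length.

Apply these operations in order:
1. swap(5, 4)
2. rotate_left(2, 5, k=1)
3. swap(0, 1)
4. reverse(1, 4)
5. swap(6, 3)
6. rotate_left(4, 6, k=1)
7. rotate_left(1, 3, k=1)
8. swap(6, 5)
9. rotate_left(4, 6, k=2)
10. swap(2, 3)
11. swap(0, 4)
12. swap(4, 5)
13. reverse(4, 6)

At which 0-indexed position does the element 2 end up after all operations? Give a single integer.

Answer: 3

Derivation:
After 1 (swap(5, 4)): [0, 4, 1, 6, 3, 5, 2]
After 2 (rotate_left(2, 5, k=1)): [0, 4, 6, 3, 5, 1, 2]
After 3 (swap(0, 1)): [4, 0, 6, 3, 5, 1, 2]
After 4 (reverse(1, 4)): [4, 5, 3, 6, 0, 1, 2]
After 5 (swap(6, 3)): [4, 5, 3, 2, 0, 1, 6]
After 6 (rotate_left(4, 6, k=1)): [4, 5, 3, 2, 1, 6, 0]
After 7 (rotate_left(1, 3, k=1)): [4, 3, 2, 5, 1, 6, 0]
After 8 (swap(6, 5)): [4, 3, 2, 5, 1, 0, 6]
After 9 (rotate_left(4, 6, k=2)): [4, 3, 2, 5, 6, 1, 0]
After 10 (swap(2, 3)): [4, 3, 5, 2, 6, 1, 0]
After 11 (swap(0, 4)): [6, 3, 5, 2, 4, 1, 0]
After 12 (swap(4, 5)): [6, 3, 5, 2, 1, 4, 0]
After 13 (reverse(4, 6)): [6, 3, 5, 2, 0, 4, 1]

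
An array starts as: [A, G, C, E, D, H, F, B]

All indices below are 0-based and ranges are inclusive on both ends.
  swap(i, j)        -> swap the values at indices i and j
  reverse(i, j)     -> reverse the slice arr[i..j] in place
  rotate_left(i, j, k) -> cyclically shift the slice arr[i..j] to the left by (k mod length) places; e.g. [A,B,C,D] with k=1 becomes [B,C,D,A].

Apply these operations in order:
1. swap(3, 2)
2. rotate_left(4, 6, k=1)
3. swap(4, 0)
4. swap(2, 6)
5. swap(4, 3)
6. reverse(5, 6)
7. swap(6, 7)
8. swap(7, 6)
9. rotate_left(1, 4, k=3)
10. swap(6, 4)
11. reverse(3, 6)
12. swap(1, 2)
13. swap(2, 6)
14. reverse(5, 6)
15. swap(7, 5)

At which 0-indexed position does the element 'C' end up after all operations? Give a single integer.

After 1 (swap(3, 2)): [A, G, E, C, D, H, F, B]
After 2 (rotate_left(4, 6, k=1)): [A, G, E, C, H, F, D, B]
After 3 (swap(4, 0)): [H, G, E, C, A, F, D, B]
After 4 (swap(2, 6)): [H, G, D, C, A, F, E, B]
After 5 (swap(4, 3)): [H, G, D, A, C, F, E, B]
After 6 (reverse(5, 6)): [H, G, D, A, C, E, F, B]
After 7 (swap(6, 7)): [H, G, D, A, C, E, B, F]
After 8 (swap(7, 6)): [H, G, D, A, C, E, F, B]
After 9 (rotate_left(1, 4, k=3)): [H, C, G, D, A, E, F, B]
After 10 (swap(6, 4)): [H, C, G, D, F, E, A, B]
After 11 (reverse(3, 6)): [H, C, G, A, E, F, D, B]
After 12 (swap(1, 2)): [H, G, C, A, E, F, D, B]
After 13 (swap(2, 6)): [H, G, D, A, E, F, C, B]
After 14 (reverse(5, 6)): [H, G, D, A, E, C, F, B]
After 15 (swap(7, 5)): [H, G, D, A, E, B, F, C]

Answer: 7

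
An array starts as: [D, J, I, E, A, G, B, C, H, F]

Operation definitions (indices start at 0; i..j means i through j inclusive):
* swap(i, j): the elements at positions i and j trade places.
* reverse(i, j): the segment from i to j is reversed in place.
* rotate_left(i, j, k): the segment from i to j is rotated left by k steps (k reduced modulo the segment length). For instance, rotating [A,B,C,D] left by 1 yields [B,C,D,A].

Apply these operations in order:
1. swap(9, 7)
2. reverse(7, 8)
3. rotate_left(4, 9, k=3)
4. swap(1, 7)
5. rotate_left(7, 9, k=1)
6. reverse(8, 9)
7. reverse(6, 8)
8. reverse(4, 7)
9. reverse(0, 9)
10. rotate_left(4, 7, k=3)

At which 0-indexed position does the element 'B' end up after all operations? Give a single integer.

After 1 (swap(9, 7)): [D, J, I, E, A, G, B, F, H, C]
After 2 (reverse(7, 8)): [D, J, I, E, A, G, B, H, F, C]
After 3 (rotate_left(4, 9, k=3)): [D, J, I, E, H, F, C, A, G, B]
After 4 (swap(1, 7)): [D, A, I, E, H, F, C, J, G, B]
After 5 (rotate_left(7, 9, k=1)): [D, A, I, E, H, F, C, G, B, J]
After 6 (reverse(8, 9)): [D, A, I, E, H, F, C, G, J, B]
After 7 (reverse(6, 8)): [D, A, I, E, H, F, J, G, C, B]
After 8 (reverse(4, 7)): [D, A, I, E, G, J, F, H, C, B]
After 9 (reverse(0, 9)): [B, C, H, F, J, G, E, I, A, D]
After 10 (rotate_left(4, 7, k=3)): [B, C, H, F, I, J, G, E, A, D]

Answer: 0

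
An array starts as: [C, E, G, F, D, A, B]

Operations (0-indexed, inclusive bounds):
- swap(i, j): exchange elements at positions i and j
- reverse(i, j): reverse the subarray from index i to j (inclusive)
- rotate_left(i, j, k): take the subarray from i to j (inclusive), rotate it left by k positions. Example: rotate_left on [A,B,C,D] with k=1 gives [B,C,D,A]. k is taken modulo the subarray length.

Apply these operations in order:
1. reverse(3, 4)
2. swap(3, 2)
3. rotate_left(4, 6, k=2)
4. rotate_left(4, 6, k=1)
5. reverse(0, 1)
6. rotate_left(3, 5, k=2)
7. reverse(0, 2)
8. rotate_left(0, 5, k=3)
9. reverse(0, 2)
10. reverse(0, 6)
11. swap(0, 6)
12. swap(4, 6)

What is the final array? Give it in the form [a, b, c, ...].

After 1 (reverse(3, 4)): [C, E, G, D, F, A, B]
After 2 (swap(3, 2)): [C, E, D, G, F, A, B]
After 3 (rotate_left(4, 6, k=2)): [C, E, D, G, B, F, A]
After 4 (rotate_left(4, 6, k=1)): [C, E, D, G, F, A, B]
After 5 (reverse(0, 1)): [E, C, D, G, F, A, B]
After 6 (rotate_left(3, 5, k=2)): [E, C, D, A, G, F, B]
After 7 (reverse(0, 2)): [D, C, E, A, G, F, B]
After 8 (rotate_left(0, 5, k=3)): [A, G, F, D, C, E, B]
After 9 (reverse(0, 2)): [F, G, A, D, C, E, B]
After 10 (reverse(0, 6)): [B, E, C, D, A, G, F]
After 11 (swap(0, 6)): [F, E, C, D, A, G, B]
After 12 (swap(4, 6)): [F, E, C, D, B, G, A]

Answer: [F, E, C, D, B, G, A]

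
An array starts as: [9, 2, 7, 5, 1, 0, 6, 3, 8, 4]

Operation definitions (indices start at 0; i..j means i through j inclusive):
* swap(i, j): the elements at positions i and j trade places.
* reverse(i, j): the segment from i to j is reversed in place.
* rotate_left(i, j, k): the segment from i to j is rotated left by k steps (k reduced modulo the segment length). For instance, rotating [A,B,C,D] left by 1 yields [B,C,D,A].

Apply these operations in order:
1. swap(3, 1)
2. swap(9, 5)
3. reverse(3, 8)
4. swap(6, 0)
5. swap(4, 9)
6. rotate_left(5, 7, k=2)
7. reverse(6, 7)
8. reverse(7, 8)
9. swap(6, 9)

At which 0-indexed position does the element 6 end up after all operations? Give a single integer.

Answer: 8

Derivation:
After 1 (swap(3, 1)): [9, 5, 7, 2, 1, 0, 6, 3, 8, 4]
After 2 (swap(9, 5)): [9, 5, 7, 2, 1, 4, 6, 3, 8, 0]
After 3 (reverse(3, 8)): [9, 5, 7, 8, 3, 6, 4, 1, 2, 0]
After 4 (swap(6, 0)): [4, 5, 7, 8, 3, 6, 9, 1, 2, 0]
After 5 (swap(4, 9)): [4, 5, 7, 8, 0, 6, 9, 1, 2, 3]
After 6 (rotate_left(5, 7, k=2)): [4, 5, 7, 8, 0, 1, 6, 9, 2, 3]
After 7 (reverse(6, 7)): [4, 5, 7, 8, 0, 1, 9, 6, 2, 3]
After 8 (reverse(7, 8)): [4, 5, 7, 8, 0, 1, 9, 2, 6, 3]
After 9 (swap(6, 9)): [4, 5, 7, 8, 0, 1, 3, 2, 6, 9]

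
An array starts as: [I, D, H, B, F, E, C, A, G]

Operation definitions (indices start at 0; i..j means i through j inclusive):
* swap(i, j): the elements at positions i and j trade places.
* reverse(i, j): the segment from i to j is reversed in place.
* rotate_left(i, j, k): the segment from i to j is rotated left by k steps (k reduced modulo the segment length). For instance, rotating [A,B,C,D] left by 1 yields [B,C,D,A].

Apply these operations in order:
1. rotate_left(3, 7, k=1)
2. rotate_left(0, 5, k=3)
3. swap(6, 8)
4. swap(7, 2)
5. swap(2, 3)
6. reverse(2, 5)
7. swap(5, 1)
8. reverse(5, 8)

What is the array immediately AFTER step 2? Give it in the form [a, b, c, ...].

After 1 (rotate_left(3, 7, k=1)): [I, D, H, F, E, C, A, B, G]
After 2 (rotate_left(0, 5, k=3)): [F, E, C, I, D, H, A, B, G]

Answer: [F, E, C, I, D, H, A, B, G]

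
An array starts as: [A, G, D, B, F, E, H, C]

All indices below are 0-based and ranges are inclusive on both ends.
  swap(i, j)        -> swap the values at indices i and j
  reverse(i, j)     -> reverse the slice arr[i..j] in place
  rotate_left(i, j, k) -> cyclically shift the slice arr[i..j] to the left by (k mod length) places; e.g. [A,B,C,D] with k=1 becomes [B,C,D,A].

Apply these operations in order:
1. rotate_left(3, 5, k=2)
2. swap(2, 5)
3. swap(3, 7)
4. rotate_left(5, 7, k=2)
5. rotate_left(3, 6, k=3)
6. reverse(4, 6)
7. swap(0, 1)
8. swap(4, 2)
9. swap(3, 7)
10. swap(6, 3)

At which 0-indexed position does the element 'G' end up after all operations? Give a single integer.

After 1 (rotate_left(3, 5, k=2)): [A, G, D, E, B, F, H, C]
After 2 (swap(2, 5)): [A, G, F, E, B, D, H, C]
After 3 (swap(3, 7)): [A, G, F, C, B, D, H, E]
After 4 (rotate_left(5, 7, k=2)): [A, G, F, C, B, E, D, H]
After 5 (rotate_left(3, 6, k=3)): [A, G, F, D, C, B, E, H]
After 6 (reverse(4, 6)): [A, G, F, D, E, B, C, H]
After 7 (swap(0, 1)): [G, A, F, D, E, B, C, H]
After 8 (swap(4, 2)): [G, A, E, D, F, B, C, H]
After 9 (swap(3, 7)): [G, A, E, H, F, B, C, D]
After 10 (swap(6, 3)): [G, A, E, C, F, B, H, D]

Answer: 0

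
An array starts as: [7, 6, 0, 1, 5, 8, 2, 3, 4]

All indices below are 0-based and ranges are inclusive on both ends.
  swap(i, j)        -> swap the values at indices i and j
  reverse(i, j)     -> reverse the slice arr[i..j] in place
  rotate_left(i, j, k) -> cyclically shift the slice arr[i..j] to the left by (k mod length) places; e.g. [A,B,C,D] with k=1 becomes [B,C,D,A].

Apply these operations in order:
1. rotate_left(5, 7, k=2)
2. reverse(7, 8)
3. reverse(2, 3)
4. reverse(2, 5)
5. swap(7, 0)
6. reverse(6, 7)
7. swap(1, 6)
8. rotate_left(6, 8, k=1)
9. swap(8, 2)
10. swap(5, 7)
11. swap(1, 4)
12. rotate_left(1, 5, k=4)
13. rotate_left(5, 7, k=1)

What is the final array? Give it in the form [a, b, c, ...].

Answer: [4, 2, 0, 6, 5, 8, 1, 7, 3]

Derivation:
After 1 (rotate_left(5, 7, k=2)): [7, 6, 0, 1, 5, 3, 8, 2, 4]
After 2 (reverse(7, 8)): [7, 6, 0, 1, 5, 3, 8, 4, 2]
After 3 (reverse(2, 3)): [7, 6, 1, 0, 5, 3, 8, 4, 2]
After 4 (reverse(2, 5)): [7, 6, 3, 5, 0, 1, 8, 4, 2]
After 5 (swap(7, 0)): [4, 6, 3, 5, 0, 1, 8, 7, 2]
After 6 (reverse(6, 7)): [4, 6, 3, 5, 0, 1, 7, 8, 2]
After 7 (swap(1, 6)): [4, 7, 3, 5, 0, 1, 6, 8, 2]
After 8 (rotate_left(6, 8, k=1)): [4, 7, 3, 5, 0, 1, 8, 2, 6]
After 9 (swap(8, 2)): [4, 7, 6, 5, 0, 1, 8, 2, 3]
After 10 (swap(5, 7)): [4, 7, 6, 5, 0, 2, 8, 1, 3]
After 11 (swap(1, 4)): [4, 0, 6, 5, 7, 2, 8, 1, 3]
After 12 (rotate_left(1, 5, k=4)): [4, 2, 0, 6, 5, 7, 8, 1, 3]
After 13 (rotate_left(5, 7, k=1)): [4, 2, 0, 6, 5, 8, 1, 7, 3]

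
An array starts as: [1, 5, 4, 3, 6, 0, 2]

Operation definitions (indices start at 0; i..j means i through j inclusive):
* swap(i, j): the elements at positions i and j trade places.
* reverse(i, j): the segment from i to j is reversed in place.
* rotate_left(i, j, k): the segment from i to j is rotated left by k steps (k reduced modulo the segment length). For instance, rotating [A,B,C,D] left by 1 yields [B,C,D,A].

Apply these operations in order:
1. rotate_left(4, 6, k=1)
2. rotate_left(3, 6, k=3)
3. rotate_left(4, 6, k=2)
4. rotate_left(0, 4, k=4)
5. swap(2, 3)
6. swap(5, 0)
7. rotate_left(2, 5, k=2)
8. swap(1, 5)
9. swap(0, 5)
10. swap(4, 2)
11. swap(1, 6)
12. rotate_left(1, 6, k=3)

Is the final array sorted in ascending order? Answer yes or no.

After 1 (rotate_left(4, 6, k=1)): [1, 5, 4, 3, 0, 2, 6]
After 2 (rotate_left(3, 6, k=3)): [1, 5, 4, 6, 3, 0, 2]
After 3 (rotate_left(4, 6, k=2)): [1, 5, 4, 6, 2, 3, 0]
After 4 (rotate_left(0, 4, k=4)): [2, 1, 5, 4, 6, 3, 0]
After 5 (swap(2, 3)): [2, 1, 4, 5, 6, 3, 0]
After 6 (swap(5, 0)): [3, 1, 4, 5, 6, 2, 0]
After 7 (rotate_left(2, 5, k=2)): [3, 1, 6, 2, 4, 5, 0]
After 8 (swap(1, 5)): [3, 5, 6, 2, 4, 1, 0]
After 9 (swap(0, 5)): [1, 5, 6, 2, 4, 3, 0]
After 10 (swap(4, 2)): [1, 5, 4, 2, 6, 3, 0]
After 11 (swap(1, 6)): [1, 0, 4, 2, 6, 3, 5]
After 12 (rotate_left(1, 6, k=3)): [1, 6, 3, 5, 0, 4, 2]

Answer: no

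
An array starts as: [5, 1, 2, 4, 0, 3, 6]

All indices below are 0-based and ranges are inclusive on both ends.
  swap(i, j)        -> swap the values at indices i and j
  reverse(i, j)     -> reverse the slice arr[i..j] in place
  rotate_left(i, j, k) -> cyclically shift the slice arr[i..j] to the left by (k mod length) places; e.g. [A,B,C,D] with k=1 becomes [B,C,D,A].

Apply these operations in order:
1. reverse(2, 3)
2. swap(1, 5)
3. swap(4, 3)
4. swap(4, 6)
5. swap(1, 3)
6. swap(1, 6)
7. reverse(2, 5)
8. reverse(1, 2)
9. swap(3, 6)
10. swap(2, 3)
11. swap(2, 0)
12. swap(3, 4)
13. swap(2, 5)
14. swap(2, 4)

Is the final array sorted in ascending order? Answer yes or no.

After 1 (reverse(2, 3)): [5, 1, 4, 2, 0, 3, 6]
After 2 (swap(1, 5)): [5, 3, 4, 2, 0, 1, 6]
After 3 (swap(4, 3)): [5, 3, 4, 0, 2, 1, 6]
After 4 (swap(4, 6)): [5, 3, 4, 0, 6, 1, 2]
After 5 (swap(1, 3)): [5, 0, 4, 3, 6, 1, 2]
After 6 (swap(1, 6)): [5, 2, 4, 3, 6, 1, 0]
After 7 (reverse(2, 5)): [5, 2, 1, 6, 3, 4, 0]
After 8 (reverse(1, 2)): [5, 1, 2, 6, 3, 4, 0]
After 9 (swap(3, 6)): [5, 1, 2, 0, 3, 4, 6]
After 10 (swap(2, 3)): [5, 1, 0, 2, 3, 4, 6]
After 11 (swap(2, 0)): [0, 1, 5, 2, 3, 4, 6]
After 12 (swap(3, 4)): [0, 1, 5, 3, 2, 4, 6]
After 13 (swap(2, 5)): [0, 1, 4, 3, 2, 5, 6]
After 14 (swap(2, 4)): [0, 1, 2, 3, 4, 5, 6]

Answer: yes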